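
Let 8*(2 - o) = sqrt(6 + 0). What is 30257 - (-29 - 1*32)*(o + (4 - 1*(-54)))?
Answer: 33917 - 61*sqrt(6)/8 ≈ 33898.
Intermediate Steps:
o = 2 - sqrt(6)/8 (o = 2 - sqrt(6 + 0)/8 = 2 - sqrt(6)/8 ≈ 1.6938)
30257 - (-29 - 1*32)*(o + (4 - 1*(-54))) = 30257 - (-29 - 1*32)*((2 - sqrt(6)/8) + (4 - 1*(-54))) = 30257 - (-29 - 32)*((2 - sqrt(6)/8) + (4 + 54)) = 30257 - (-61)*((2 - sqrt(6)/8) + 58) = 30257 - (-61)*(60 - sqrt(6)/8) = 30257 - (-3660 + 61*sqrt(6)/8) = 30257 + (3660 - 61*sqrt(6)/8) = 33917 - 61*sqrt(6)/8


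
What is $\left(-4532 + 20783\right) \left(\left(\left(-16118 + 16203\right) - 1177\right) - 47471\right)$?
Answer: $-789197313$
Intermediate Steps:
$\left(-4532 + 20783\right) \left(\left(\left(-16118 + 16203\right) - 1177\right) - 47471\right) = 16251 \left(\left(85 - 1177\right) - 47471\right) = 16251 \left(-1092 - 47471\right) = 16251 \left(-48563\right) = -789197313$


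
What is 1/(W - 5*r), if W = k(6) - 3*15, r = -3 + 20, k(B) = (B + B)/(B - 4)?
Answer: -1/124 ≈ -0.0080645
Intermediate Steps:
k(B) = 2*B/(-4 + B) (k(B) = (2*B)/(-4 + B) = 2*B/(-4 + B))
r = 17
W = -39 (W = 2*6/(-4 + 6) - 3*15 = 2*6/2 - 45 = 2*6*(1/2) - 45 = 6 - 45 = -39)
1/(W - 5*r) = 1/(-39 - 5*17) = 1/(-39 - 85) = 1/(-124) = -1/124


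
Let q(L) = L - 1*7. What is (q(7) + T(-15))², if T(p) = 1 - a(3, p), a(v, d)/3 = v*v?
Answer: 676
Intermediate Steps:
q(L) = -7 + L (q(L) = L - 7 = -7 + L)
a(v, d) = 3*v² (a(v, d) = 3*(v*v) = 3*v²)
T(p) = -26 (T(p) = 1 - 3*3² = 1 - 3*9 = 1 - 1*27 = 1 - 27 = -26)
(q(7) + T(-15))² = ((-7 + 7) - 26)² = (0 - 26)² = (-26)² = 676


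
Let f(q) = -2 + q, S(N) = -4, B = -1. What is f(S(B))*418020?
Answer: -2508120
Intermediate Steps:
f(S(B))*418020 = (-2 - 4)*418020 = -6*418020 = -2508120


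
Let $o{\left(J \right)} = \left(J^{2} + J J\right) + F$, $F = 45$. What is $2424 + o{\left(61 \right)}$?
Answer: $9911$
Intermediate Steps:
$o{\left(J \right)} = 45 + 2 J^{2}$ ($o{\left(J \right)} = \left(J^{2} + J J\right) + 45 = \left(J^{2} + J^{2}\right) + 45 = 2 J^{2} + 45 = 45 + 2 J^{2}$)
$2424 + o{\left(61 \right)} = 2424 + \left(45 + 2 \cdot 61^{2}\right) = 2424 + \left(45 + 2 \cdot 3721\right) = 2424 + \left(45 + 7442\right) = 2424 + 7487 = 9911$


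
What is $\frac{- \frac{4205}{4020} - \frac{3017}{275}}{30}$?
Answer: $- \frac{2656943}{6633000} \approx -0.40056$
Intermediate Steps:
$\frac{- \frac{4205}{4020} - \frac{3017}{275}}{30} = \left(\left(-4205\right) \frac{1}{4020} - \frac{3017}{275}\right) \frac{1}{30} = \left(- \frac{841}{804} - \frac{3017}{275}\right) \frac{1}{30} = \left(- \frac{2656943}{221100}\right) \frac{1}{30} = - \frac{2656943}{6633000}$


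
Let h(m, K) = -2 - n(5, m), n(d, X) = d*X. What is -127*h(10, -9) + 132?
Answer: 6736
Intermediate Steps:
n(d, X) = X*d
h(m, K) = -2 - 5*m (h(m, K) = -2 - m*5 = -2 - 5*m)
-127*h(10, -9) + 132 = -127*(-2 - 5*10) + 132 = -127*(-2 - 50) + 132 = -127*(-52) + 132 = 6604 + 132 = 6736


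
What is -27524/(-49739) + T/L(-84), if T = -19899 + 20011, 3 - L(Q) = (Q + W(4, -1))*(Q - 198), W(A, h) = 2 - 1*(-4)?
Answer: 599764564/1093909827 ≈ 0.54828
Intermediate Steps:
W(A, h) = 6 (W(A, h) = 2 + 4 = 6)
L(Q) = 3 - (-198 + Q)*(6 + Q) (L(Q) = 3 - (Q + 6)*(Q - 198) = 3 - (6 + Q)*(-198 + Q) = 3 - (-198 + Q)*(6 + Q))
T = 112
-27524/(-49739) + T/L(-84) = -27524/(-49739) + 112/(1191 - 1*(-84)² + 192*(-84)) = -27524*(-1/49739) + 112/(1191 - 1*7056 - 16128) = 27524/49739 + 112/(1191 - 7056 - 16128) = 27524/49739 + 112/(-21993) = 27524/49739 + 112*(-1/21993) = 27524/49739 - 112/21993 = 599764564/1093909827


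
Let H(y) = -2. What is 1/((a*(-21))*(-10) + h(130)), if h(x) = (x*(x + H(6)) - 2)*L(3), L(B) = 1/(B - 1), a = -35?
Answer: 1/969 ≈ 0.0010320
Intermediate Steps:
L(B) = 1/(-1 + B)
h(x) = -1 + x*(-2 + x)/2 (h(x) = (x*(x - 2) - 2)/(-1 + 3) = (x*(-2 + x) - 2)/2 = (-2 + x*(-2 + x))*(½) = -1 + x*(-2 + x)/2)
1/((a*(-21))*(-10) + h(130)) = 1/(-35*(-21)*(-10) + (-1 + (½)*130² - 1*130)) = 1/(735*(-10) + (-1 + (½)*16900 - 130)) = 1/(-7350 + (-1 + 8450 - 130)) = 1/(-7350 + 8319) = 1/969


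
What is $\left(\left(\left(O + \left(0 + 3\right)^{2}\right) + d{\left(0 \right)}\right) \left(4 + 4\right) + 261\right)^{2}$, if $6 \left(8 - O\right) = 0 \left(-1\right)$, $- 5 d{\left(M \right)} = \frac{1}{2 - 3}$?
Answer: $\frac{3972049}{25} \approx 1.5888 \cdot 10^{5}$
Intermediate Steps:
$d{\left(M \right)} = \frac{1}{5}$ ($d{\left(M \right)} = - \frac{1}{5 \left(2 - 3\right)} = - \frac{1}{5 \left(-1\right)} = \left(- \frac{1}{5}\right) \left(-1\right) = \frac{1}{5}$)
$O = 8$ ($O = 8 - \frac{0 \left(-1\right)}{6} = 8 - 0 = 8 + 0 = 8$)
$\left(\left(\left(O + \left(0 + 3\right)^{2}\right) + d{\left(0 \right)}\right) \left(4 + 4\right) + 261\right)^{2} = \left(\left(\left(8 + \left(0 + 3\right)^{2}\right) + \frac{1}{5}\right) \left(4 + 4\right) + 261\right)^{2} = \left(\left(\left(8 + 3^{2}\right) + \frac{1}{5}\right) 8 + 261\right)^{2} = \left(\left(\left(8 + 9\right) + \frac{1}{5}\right) 8 + 261\right)^{2} = \left(\left(17 + \frac{1}{5}\right) 8 + 261\right)^{2} = \left(\frac{86}{5} \cdot 8 + 261\right)^{2} = \left(\frac{688}{5} + 261\right)^{2} = \left(\frac{1993}{5}\right)^{2} = \frac{3972049}{25}$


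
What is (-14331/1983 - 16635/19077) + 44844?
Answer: 188458698168/4203299 ≈ 44836.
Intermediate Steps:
(-14331/1983 - 16635/19077) + 44844 = (-14331*1/1983 - 16635*1/19077) + 44844 = (-4777/661 - 5545/6359) + 44844 = -34042188/4203299 + 44844 = 188458698168/4203299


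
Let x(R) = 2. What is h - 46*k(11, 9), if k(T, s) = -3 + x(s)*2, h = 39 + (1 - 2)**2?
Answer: -6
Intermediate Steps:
h = 40 (h = 39 + (-1)**2 = 39 + 1 = 40)
k(T, s) = 1 (k(T, s) = -3 + 2*2 = -3 + 4 = 1)
h - 46*k(11, 9) = 40 - 46*1 = 40 - 46 = -6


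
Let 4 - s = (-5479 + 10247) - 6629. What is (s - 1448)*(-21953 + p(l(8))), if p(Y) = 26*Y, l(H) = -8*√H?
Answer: -9154401 - 173472*√2 ≈ -9.3997e+6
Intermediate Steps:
s = 1865 (s = 4 - ((-5479 + 10247) - 6629) = 4 - (4768 - 6629) = 4 - 1*(-1861) = 4 + 1861 = 1865)
(s - 1448)*(-21953 + p(l(8))) = (1865 - 1448)*(-21953 + 26*(-16*√2)) = 417*(-21953 + 26*(-16*√2)) = 417*(-21953 - 416*√2) = -9154401 - 173472*√2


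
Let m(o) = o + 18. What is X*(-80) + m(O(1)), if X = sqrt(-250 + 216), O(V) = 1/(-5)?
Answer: 89/5 - 80*I*sqrt(34) ≈ 17.8 - 466.48*I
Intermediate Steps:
O(V) = -1/5
m(o) = 18 + o
X = I*sqrt(34) (X = sqrt(-34) = I*sqrt(34) ≈ 5.8309*I)
X*(-80) + m(O(1)) = (I*sqrt(34))*(-80) + (18 - 1/5) = -80*I*sqrt(34) + 89/5 = 89/5 - 80*I*sqrt(34)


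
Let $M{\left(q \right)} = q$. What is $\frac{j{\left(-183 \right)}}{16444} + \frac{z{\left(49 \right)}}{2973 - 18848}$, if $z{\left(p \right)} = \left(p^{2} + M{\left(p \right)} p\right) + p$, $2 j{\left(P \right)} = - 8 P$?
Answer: $- \frac{17037336}{65262125} \approx -0.26106$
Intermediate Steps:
$j{\left(P \right)} = - 4 P$ ($j{\left(P \right)} = \frac{\left(-8\right) P}{2} = - 4 P$)
$z{\left(p \right)} = p + 2 p^{2}$ ($z{\left(p \right)} = \left(p^{2} + p p\right) + p = \left(p^{2} + p^{2}\right) + p = 2 p^{2} + p = p + 2 p^{2}$)
$\frac{j{\left(-183 \right)}}{16444} + \frac{z{\left(49 \right)}}{2973 - 18848} = \frac{\left(-4\right) \left(-183\right)}{16444} + \frac{49 \left(1 + 2 \cdot 49\right)}{2973 - 18848} = 732 \cdot \frac{1}{16444} + \frac{49 \left(1 + 98\right)}{-15875} = \frac{183}{4111} + 49 \cdot 99 \left(- \frac{1}{15875}\right) = \frac{183}{4111} + 4851 \left(- \frac{1}{15875}\right) = \frac{183}{4111} - \frac{4851}{15875} = - \frac{17037336}{65262125}$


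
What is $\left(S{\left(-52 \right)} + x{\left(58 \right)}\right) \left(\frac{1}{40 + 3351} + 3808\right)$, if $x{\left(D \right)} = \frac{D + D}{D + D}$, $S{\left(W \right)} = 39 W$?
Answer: $- \frac{26174507083}{3391} \approx -7.7188 \cdot 10^{6}$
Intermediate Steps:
$x{\left(D \right)} = 1$ ($x{\left(D \right)} = \frac{2 D}{2 D} = 2 D \frac{1}{2 D} = 1$)
$\left(S{\left(-52 \right)} + x{\left(58 \right)}\right) \left(\frac{1}{40 + 3351} + 3808\right) = \left(39 \left(-52\right) + 1\right) \left(\frac{1}{40 + 3351} + 3808\right) = \left(-2028 + 1\right) \left(\frac{1}{3391} + 3808\right) = - 2027 \left(\frac{1}{3391} + 3808\right) = \left(-2027\right) \frac{12912929}{3391} = - \frac{26174507083}{3391}$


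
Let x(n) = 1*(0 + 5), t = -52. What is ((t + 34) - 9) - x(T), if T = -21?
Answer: -32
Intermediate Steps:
x(n) = 5 (x(n) = 1*5 = 5)
((t + 34) - 9) - x(T) = ((-52 + 34) - 9) - 1*5 = (-18 - 9) - 5 = -27 - 5 = -32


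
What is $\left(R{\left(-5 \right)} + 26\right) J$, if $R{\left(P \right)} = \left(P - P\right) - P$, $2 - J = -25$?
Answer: $837$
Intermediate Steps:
$J = 27$ ($J = 2 - -25 = 2 + 25 = 27$)
$R{\left(P \right)} = - P$ ($R{\left(P \right)} = 0 - P = - P$)
$\left(R{\left(-5 \right)} + 26\right) J = \left(\left(-1\right) \left(-5\right) + 26\right) 27 = \left(5 + 26\right) 27 = 31 \cdot 27 = 837$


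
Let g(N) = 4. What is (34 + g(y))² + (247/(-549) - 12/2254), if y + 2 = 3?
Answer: 893154349/618723 ≈ 1443.5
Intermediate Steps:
y = 1 (y = -2 + 3 = 1)
(34 + g(y))² + (247/(-549) - 12/2254) = (34 + 4)² + (247/(-549) - 12/2254) = 38² + (247*(-1/549) - 12*1/2254) = 1444 + (-247/549 - 6/1127) = 1444 - 281663/618723 = 893154349/618723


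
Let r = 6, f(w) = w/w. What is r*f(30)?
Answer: 6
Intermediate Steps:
f(w) = 1
r*f(30) = 6*1 = 6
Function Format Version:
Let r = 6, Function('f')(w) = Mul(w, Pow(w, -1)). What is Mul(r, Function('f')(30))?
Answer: 6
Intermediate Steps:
Function('f')(w) = 1
Mul(r, Function('f')(30)) = Mul(6, 1) = 6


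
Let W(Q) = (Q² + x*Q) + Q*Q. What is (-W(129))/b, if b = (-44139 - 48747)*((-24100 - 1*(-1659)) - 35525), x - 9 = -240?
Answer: -387/598247764 ≈ -6.4689e-7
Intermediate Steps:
x = -231 (x = 9 - 240 = -231)
W(Q) = -231*Q + 2*Q² (W(Q) = (Q² - 231*Q) + Q*Q = (Q² - 231*Q) + Q² = -231*Q + 2*Q²)
b = 5384229876 (b = -92886*((-24100 + 1659) - 35525) = -92886*(-22441 - 35525) = -92886*(-57966) = 5384229876)
(-W(129))/b = -129*(-231 + 2*129)/5384229876 = -129*(-231 + 258)*(1/5384229876) = -129*27*(1/5384229876) = -1*3483*(1/5384229876) = -3483*1/5384229876 = -387/598247764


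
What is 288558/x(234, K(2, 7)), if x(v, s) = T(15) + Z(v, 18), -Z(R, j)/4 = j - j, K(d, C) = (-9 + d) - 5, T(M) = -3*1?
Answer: -96186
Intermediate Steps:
T(M) = -3
K(d, C) = -14 + d
Z(R, j) = 0 (Z(R, j) = -4*(j - j) = -4*0 = 0)
x(v, s) = -3 (x(v, s) = -3 + 0 = -3)
288558/x(234, K(2, 7)) = 288558/(-3) = 288558*(-⅓) = -96186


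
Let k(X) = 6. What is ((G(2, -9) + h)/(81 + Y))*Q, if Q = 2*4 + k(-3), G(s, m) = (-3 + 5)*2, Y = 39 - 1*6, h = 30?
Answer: 238/57 ≈ 4.1754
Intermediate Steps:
Y = 33 (Y = 39 - 6 = 33)
G(s, m) = 4 (G(s, m) = 2*2 = 4)
Q = 14 (Q = 2*4 + 6 = 8 + 6 = 14)
((G(2, -9) + h)/(81 + Y))*Q = ((4 + 30)/(81 + 33))*14 = (34/114)*14 = (34*(1/114))*14 = (17/57)*14 = 238/57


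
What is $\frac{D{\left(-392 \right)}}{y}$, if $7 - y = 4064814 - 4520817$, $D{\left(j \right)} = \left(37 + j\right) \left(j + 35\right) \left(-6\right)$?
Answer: $- \frac{76041}{45601} \approx -1.6675$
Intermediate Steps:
$D{\left(j \right)} = - 6 \left(35 + j\right) \left(37 + j\right)$ ($D{\left(j \right)} = \left(37 + j\right) \left(35 + j\right) \left(-6\right) = \left(35 + j\right) \left(37 + j\right) \left(-6\right) = - 6 \left(35 + j\right) \left(37 + j\right)$)
$y = 456010$ ($y = 7 - \left(4064814 - 4520817\right) = 7 - -456003 = 7 + 456003 = 456010$)
$\frac{D{\left(-392 \right)}}{y} = \frac{-7770 - -169344 - 6 \left(-392\right)^{2}}{456010} = \left(-7770 + 169344 - 921984\right) \frac{1}{456010} = \left(-760410\right) \frac{1}{456010} = - \frac{76041}{45601}$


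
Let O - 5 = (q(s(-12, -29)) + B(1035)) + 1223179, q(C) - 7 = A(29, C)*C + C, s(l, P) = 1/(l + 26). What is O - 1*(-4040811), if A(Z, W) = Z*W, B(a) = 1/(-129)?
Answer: 133095031919/25284 ≈ 5.2640e+6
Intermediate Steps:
B(a) = -1/129
A(Z, W) = W*Z
s(l, P) = 1/(26 + l)
q(C) = 7 + C + 29*C² (q(C) = 7 + ((C*29)*C + C) = 7 + ((29*C)*C + C) = 7 + (29*C² + C) = 7 + (C + 29*C²) = 7 + C + 29*C²)
O = 30927166595/25284 (O = 5 + (((7 + 1/(26 - 12) + 29*(1/(26 - 12))²) - 1/129) + 1223179) = 5 + (((7 + 1/14 + 29*(1/14)²) - 1/129) + 1223179) = 5 + (((7 + 1/14 + 29*(1/196)) - 1/129) + 1223179) = 5 + (((7 + 1/14 + 29/196) - 1/129) + 1223179) = 5 + ((1415/196 - 1/129) + 1223179) = 5 + (182339/25284 + 1223179) = 5 + 30927040175/25284 = 30927166595/25284 ≈ 1.2232e+6)
O - 1*(-4040811) = 30927166595/25284 - 1*(-4040811) = 30927166595/25284 + 4040811 = 133095031919/25284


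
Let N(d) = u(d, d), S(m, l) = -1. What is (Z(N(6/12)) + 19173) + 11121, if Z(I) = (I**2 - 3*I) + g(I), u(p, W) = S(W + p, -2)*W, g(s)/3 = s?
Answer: 121177/4 ≈ 30294.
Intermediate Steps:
g(s) = 3*s
u(p, W) = -W
N(d) = -d
Z(I) = I**2 (Z(I) = (I**2 - 3*I) + 3*I = I**2)
(Z(N(6/12)) + 19173) + 11121 = ((-6/12)**2 + 19173) + 11121 = ((-1*1/2)**2 + 19173) + 11121 = ((-1/2)**2 + 19173) + 11121 = (1/4 + 19173) + 11121 = 76693/4 + 11121 = 121177/4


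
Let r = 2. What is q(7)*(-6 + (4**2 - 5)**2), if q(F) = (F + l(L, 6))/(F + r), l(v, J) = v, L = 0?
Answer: 805/9 ≈ 89.444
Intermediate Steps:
q(F) = F/(2 + F) (q(F) = (F + 0)/(F + 2) = F/(2 + F))
q(7)*(-6 + (4**2 - 5)**2) = (7/(2 + 7))*(-6 + (4**2 - 5)**2) = (7/9)*(-6 + (16 - 5)**2) = (7*(1/9))*(-6 + 11**2) = 7*(-6 + 121)/9 = (7/9)*115 = 805/9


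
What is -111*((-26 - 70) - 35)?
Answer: 14541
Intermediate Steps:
-111*((-26 - 70) - 35) = -111*(-96 - 35) = -111*(-131) = 14541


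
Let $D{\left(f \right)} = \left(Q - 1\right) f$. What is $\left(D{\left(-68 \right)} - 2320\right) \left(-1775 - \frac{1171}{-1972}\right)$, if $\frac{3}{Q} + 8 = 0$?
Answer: $\frac{15581621437}{3944} \approx 3.9507 \cdot 10^{6}$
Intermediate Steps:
$Q = - \frac{3}{8}$ ($Q = \frac{3}{-8 + 0} = \frac{3}{-8} = 3 \left(- \frac{1}{8}\right) = - \frac{3}{8} \approx -0.375$)
$D{\left(f \right)} = - \frac{11 f}{8}$ ($D{\left(f \right)} = \left(- \frac{3}{8} - 1\right) f = - \frac{11 f}{8}$)
$\left(D{\left(-68 \right)} - 2320\right) \left(-1775 - \frac{1171}{-1972}\right) = \left(\left(- \frac{11}{8}\right) \left(-68\right) - 2320\right) \left(-1775 - \frac{1171}{-1972}\right) = \left(\frac{187}{2} - 2320\right) \left(-1775 - - \frac{1171}{1972}\right) = - \frac{4453 \left(-1775 + \frac{1171}{1972}\right)}{2} = \left(- \frac{4453}{2}\right) \left(- \frac{3499129}{1972}\right) = \frac{15581621437}{3944}$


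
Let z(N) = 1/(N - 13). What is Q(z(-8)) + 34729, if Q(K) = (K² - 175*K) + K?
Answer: 15319144/441 ≈ 34737.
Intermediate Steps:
z(N) = 1/(-13 + N)
Q(K) = K² - 174*K
Q(z(-8)) + 34729 = (-174 + 1/(-13 - 8))/(-13 - 8) + 34729 = (-174 + 1/(-21))/(-21) + 34729 = -(-174 - 1/21)/21 + 34729 = -1/21*(-3655/21) + 34729 = 3655/441 + 34729 = 15319144/441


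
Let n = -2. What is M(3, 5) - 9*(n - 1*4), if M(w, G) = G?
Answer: 59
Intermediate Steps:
M(3, 5) - 9*(n - 1*4) = 5 - 9*(-2 - 1*4) = 5 - 9*(-2 - 4) = 5 - 9*(-6) = 5 + 54 = 59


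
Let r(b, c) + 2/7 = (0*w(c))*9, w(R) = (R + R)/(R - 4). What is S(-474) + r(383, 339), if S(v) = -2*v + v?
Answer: 3316/7 ≈ 473.71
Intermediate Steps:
w(R) = 2*R/(-4 + R) (w(R) = (2*R)/(-4 + R) = 2*R/(-4 + R))
r(b, c) = -2/7 (r(b, c) = -2/7 + (0*(2*c/(-4 + c)))*9 = -2/7 + 0*9 = -2/7 + 0 = -2/7)
S(v) = -v
S(-474) + r(383, 339) = -1*(-474) - 2/7 = 474 - 2/7 = 3316/7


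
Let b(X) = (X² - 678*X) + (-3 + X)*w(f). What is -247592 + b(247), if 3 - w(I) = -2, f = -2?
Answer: -352829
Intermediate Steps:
w(I) = 5 (w(I) = 3 - 1*(-2) = 3 + 2 = 5)
b(X) = -15 + X² - 673*X (b(X) = (X² - 678*X) + (-3 + X)*5 = (X² - 678*X) + (-15 + 5*X) = -15 + X² - 673*X)
-247592 + b(247) = -247592 + (-15 + 247² - 673*247) = -247592 + (-15 + 61009 - 166231) = -247592 - 105237 = -352829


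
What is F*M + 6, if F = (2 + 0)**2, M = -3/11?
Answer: 54/11 ≈ 4.9091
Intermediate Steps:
M = -3/11 (M = -3*1/11 = -3/11 ≈ -0.27273)
F = 4 (F = 2**2 = 4)
F*M + 6 = 4*(-3/11) + 6 = -12/11 + 6 = 54/11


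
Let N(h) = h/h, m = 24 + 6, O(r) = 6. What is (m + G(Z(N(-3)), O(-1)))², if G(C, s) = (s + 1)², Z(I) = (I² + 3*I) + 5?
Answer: 6241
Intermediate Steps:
m = 30
N(h) = 1
Z(I) = 5 + I² + 3*I
G(C, s) = (1 + s)²
(m + G(Z(N(-3)), O(-1)))² = (30 + (1 + 6)²)² = (30 + 7²)² = (30 + 49)² = 79² = 6241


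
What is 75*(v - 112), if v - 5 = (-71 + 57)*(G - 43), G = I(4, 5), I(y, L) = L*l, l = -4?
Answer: 58125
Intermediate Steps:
I(y, L) = -4*L (I(y, L) = L*(-4) = -4*L)
G = -20 (G = -4*5 = -20)
v = 887 (v = 5 + (-71 + 57)*(-20 - 43) = 5 - 14*(-63) = 5 + 882 = 887)
75*(v - 112) = 75*(887 - 112) = 75*775 = 58125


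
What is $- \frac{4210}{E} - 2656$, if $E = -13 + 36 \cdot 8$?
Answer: $- \frac{146922}{55} \approx -2671.3$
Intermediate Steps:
$E = 275$ ($E = -13 + 288 = 275$)
$- \frac{4210}{E} - 2656 = - \frac{4210}{275} - 2656 = \left(-4210\right) \frac{1}{275} - 2656 = - \frac{842}{55} - 2656 = - \frac{146922}{55}$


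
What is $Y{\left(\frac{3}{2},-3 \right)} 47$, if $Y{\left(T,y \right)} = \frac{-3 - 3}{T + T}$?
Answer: $-94$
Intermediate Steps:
$Y{\left(T,y \right)} = - \frac{3}{T}$ ($Y{\left(T,y \right)} = - \frac{6}{2 T} = - 6 \frac{1}{2 T} = - \frac{3}{T}$)
$Y{\left(\frac{3}{2},-3 \right)} 47 = - \frac{3}{3 \cdot \frac{1}{2}} \cdot 47 = - \frac{3}{\frac{3}{2}} \cdot 47 = \left(-3\right) \frac{2}{3} \cdot 47 = \left(-2\right) 47 = -94$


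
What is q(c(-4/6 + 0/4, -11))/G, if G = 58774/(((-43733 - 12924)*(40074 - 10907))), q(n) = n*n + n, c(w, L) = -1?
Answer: 0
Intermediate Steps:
q(n) = n + n² (q(n) = n² + n = n + n²)
G = -58774/1652514719 (G = 58774/((-56657*29167)) = 58774/(-1652514719) = 58774*(-1/1652514719) = -58774/1652514719 ≈ -3.5566e-5)
q(c(-4/6 + 0/4, -11))/G = (-(1 - 1))/(-58774/1652514719) = -1*0*(-1652514719/58774) = 0*(-1652514719/58774) = 0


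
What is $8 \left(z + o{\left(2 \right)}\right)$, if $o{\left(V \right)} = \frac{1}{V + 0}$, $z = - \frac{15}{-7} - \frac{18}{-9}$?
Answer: $\frac{260}{7} \approx 37.143$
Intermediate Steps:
$z = \frac{29}{7}$ ($z = \left(-15\right) \left(- \frac{1}{7}\right) - -2 = \frac{15}{7} + 2 = \frac{29}{7} \approx 4.1429$)
$o{\left(V \right)} = \frac{1}{V}$
$8 \left(z + o{\left(2 \right)}\right) = 8 \left(\frac{29}{7} + \frac{1}{2}\right) = 8 \cdot \frac{65}{14} = \frac{260}{7}$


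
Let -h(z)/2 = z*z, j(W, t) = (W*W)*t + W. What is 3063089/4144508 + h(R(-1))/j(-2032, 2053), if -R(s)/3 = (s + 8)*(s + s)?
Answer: 540946588499857/731927386411540 ≈ 0.73907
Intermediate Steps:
R(s) = -6*s*(8 + s) (R(s) = -3*(s + 8)*(s + s) = -3*(8 + s)*2*s = -6*s*(8 + s))
j(W, t) = W + t*W**2 (j(W, t) = W**2*t + W = t*W**2 + W = W + t*W**2)
h(z) = -2*z**2 (h(z) = -2*z*z = -2*z**2)
3063089/4144508 + h(R(-1))/j(-2032, 2053) = 3063089/4144508 + (-2*36*(8 - 1)**2)/((-2032*(1 - 2032*2053))) = 3063089*(1/4144508) + (-2*(-6*(-1)*7)**2)/((-2032*(1 - 4171696))) = 3063089/4144508 + (-2*42**2)/((-2032*(-4171695))) = 3063089/4144508 - 2*1764/8476884240 = 3063089/4144508 - 3528*1/8476884240 = 3063089/4144508 - 147/353203510 = 540946588499857/731927386411540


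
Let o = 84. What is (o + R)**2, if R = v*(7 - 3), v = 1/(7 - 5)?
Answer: 7396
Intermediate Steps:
v = 1/2 ≈ 0.50000
R = 2 (R = (7 - 3)/2 = (1/2)*4 = 2)
(o + R)**2 = (84 + 2)**2 = 86**2 = 7396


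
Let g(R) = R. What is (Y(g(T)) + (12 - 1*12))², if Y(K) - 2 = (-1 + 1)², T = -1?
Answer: 4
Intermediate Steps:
Y(K) = 2 (Y(K) = 2 + (-1 + 1)² = 2 + 0² = 2 + 0 = 2)
(Y(g(T)) + (12 - 1*12))² = (2 + (12 - 1*12))² = (2 + (12 - 12))² = (2 + 0)² = 2² = 4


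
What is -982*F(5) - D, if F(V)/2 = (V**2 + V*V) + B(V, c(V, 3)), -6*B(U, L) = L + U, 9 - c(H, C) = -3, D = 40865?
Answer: -400501/3 ≈ -1.3350e+5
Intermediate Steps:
c(H, C) = 12 (c(H, C) = 9 - 1*(-3) = 9 + 3 = 12)
B(U, L) = -L/6 - U/6 (B(U, L) = -(L + U)/6 = -L/6 - U/6)
F(V) = -4 + 4*V**2 - V/3 (F(V) = 2*((V**2 + V*V) + (-1/6*12 - V/6)) = 2*((V**2 + V**2) + (-2 - V/6)) = 2*(2*V**2 + (-2 - V/6)) = 2*(-2 + 2*V**2 - V/6) = -4 + 4*V**2 - V/3)
-982*F(5) - D = -982*(-4 + 4*5**2 - 1/3*5) - 1*40865 = -982*(-4 + 4*25 - 5/3) - 40865 = -982*(-4 + 100 - 5/3) - 40865 = -982*283/3 - 40865 = -277906/3 - 40865 = -400501/3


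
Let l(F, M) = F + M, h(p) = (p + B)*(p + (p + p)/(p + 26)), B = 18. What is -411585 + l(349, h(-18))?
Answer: -411236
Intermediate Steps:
h(p) = (18 + p)*(p + 2*p/(26 + p)) (h(p) = (p + 18)*(p + (p + p)/(p + 26)) = (18 + p)*(p + (2*p)/(26 + p)) = (18 + p)*(p + 2*p/(26 + p)))
-411585 + l(349, h(-18)) = -411585 + (349 - 18*(504 + (-18)² + 46*(-18))/(26 - 18)) = -411585 + (349 - 18*(504 + 324 - 828)/8) = -411585 + (349 - 18*⅛*0) = -411585 + (349 + 0) = -411585 + 349 = -411236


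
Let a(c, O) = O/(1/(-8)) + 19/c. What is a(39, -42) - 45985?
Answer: -1780292/39 ≈ -45649.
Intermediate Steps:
a(c, O) = -8*O + 19/c (a(c, O) = O/(-⅛) + 19/c = O*(-8) + 19/c = -8*O + 19/c)
a(39, -42) - 45985 = (-8*(-42) + 19/39) - 45985 = (336 + 19*(1/39)) - 45985 = (336 + 19/39) - 45985 = 13123/39 - 45985 = -1780292/39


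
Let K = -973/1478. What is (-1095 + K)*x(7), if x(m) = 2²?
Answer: -3238766/739 ≈ -4382.6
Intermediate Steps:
x(m) = 4
K = -973/1478 (K = -973*1/1478 = -973/1478 ≈ -0.65832)
(-1095 + K)*x(7) = (-1095 - 973/1478)*4 = -1619383/1478*4 = -3238766/739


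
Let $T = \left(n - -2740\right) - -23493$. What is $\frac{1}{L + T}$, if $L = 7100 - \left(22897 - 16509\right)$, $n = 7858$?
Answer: $\frac{1}{34803} \approx 2.8733 \cdot 10^{-5}$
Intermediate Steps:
$T = 34091$ ($T = \left(7858 - -2740\right) - -23493 = \left(7858 + 2740\right) + 23493 = 10598 + 23493 = 34091$)
$L = 712$ ($L = 7100 - 6388 = 712$)
$\frac{1}{L + T} = \frac{1}{712 + 34091} = \frac{1}{34803}$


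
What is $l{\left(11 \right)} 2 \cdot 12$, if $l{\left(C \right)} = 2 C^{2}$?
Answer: $5808$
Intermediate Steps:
$l{\left(11 \right)} 2 \cdot 12 = 2 \cdot 11^{2} \cdot 2 \cdot 12 = 2 \cdot 121 \cdot 2 \cdot 12 = 242 \cdot 2 \cdot 12 = 484 \cdot 12 = 5808$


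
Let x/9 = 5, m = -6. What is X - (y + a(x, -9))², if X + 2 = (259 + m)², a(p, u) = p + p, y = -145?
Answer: 60982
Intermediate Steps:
x = 45 (x = 9*5 = 45)
a(p, u) = 2*p
X = 64007 (X = -2 + (259 - 6)² = -2 + 253² = -2 + 64009 = 64007)
X - (y + a(x, -9))² = 64007 - (-145 + 2*45)² = 64007 - (-145 + 90)² = 64007 - 1*(-55)² = 64007 - 1*3025 = 64007 - 3025 = 60982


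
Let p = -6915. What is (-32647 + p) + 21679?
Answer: -17883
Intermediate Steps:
(-32647 + p) + 21679 = (-32647 - 6915) + 21679 = -39562 + 21679 = -17883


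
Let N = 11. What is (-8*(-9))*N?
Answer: 792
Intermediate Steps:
(-8*(-9))*N = -8*(-9)*11 = 72*11 = 792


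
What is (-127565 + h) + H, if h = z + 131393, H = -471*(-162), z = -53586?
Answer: 26544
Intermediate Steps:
H = 76302
h = 77807 (h = -53586 + 131393 = 77807)
(-127565 + h) + H = (-127565 + 77807) + 76302 = -49758 + 76302 = 26544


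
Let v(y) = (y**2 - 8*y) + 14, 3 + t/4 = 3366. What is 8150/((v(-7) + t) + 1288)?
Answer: 8150/14859 ≈ 0.54849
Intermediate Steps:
t = 13452 (t = -12 + 4*3366 = -12 + 13464 = 13452)
v(y) = 14 + y**2 - 8*y
8150/((v(-7) + t) + 1288) = 8150/(((14 + (-7)**2 - 8*(-7)) + 13452) + 1288) = 8150/(((14 + 49 + 56) + 13452) + 1288) = 8150/((119 + 13452) + 1288) = 8150/(13571 + 1288) = 8150/14859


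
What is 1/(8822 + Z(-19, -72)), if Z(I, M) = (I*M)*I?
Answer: -1/17170 ≈ -5.8241e-5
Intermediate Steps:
Z(I, M) = M*I**2
1/(8822 + Z(-19, -72)) = 1/(8822 - 72*(-19)**2) = 1/(8822 - 72*361) = 1/(8822 - 25992) = 1/(-17170) = -1/17170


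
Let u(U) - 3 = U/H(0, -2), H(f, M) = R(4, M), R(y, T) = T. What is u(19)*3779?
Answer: -49127/2 ≈ -24564.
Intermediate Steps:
H(f, M) = M
u(U) = 3 - U/2 (u(U) = 3 + U/(-2) = 3 + U*(-½) = 3 - U/2)
u(19)*3779 = (3 - ½*19)*3779 = (3 - 19/2)*3779 = -13/2*3779 = -49127/2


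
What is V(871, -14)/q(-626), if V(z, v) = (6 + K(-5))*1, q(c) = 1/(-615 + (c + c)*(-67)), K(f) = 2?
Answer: 666152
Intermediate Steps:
q(c) = 1/(-615 - 134*c) (q(c) = 1/(-615 + (2*c)*(-67)) = 1/(-615 - 134*c))
V(z, v) = 8 (V(z, v) = (6 + 2)*1 = 8*1 = 8)
V(871, -14)/q(-626) = 8/((-1/(615 + 134*(-626)))) = 8/((-1/(615 - 83884))) = 8/((-1/(-83269))) = 8/((-1*(-1/83269))) = 8/(1/83269) = 8*83269 = 666152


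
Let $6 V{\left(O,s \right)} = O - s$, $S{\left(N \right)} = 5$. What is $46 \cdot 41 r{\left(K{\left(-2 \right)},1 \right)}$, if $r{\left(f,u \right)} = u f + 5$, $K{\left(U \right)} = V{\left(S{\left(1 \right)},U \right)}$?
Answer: $\frac{34891}{3} \approx 11630.0$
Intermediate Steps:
$V{\left(O,s \right)} = - \frac{s}{6} + \frac{O}{6}$ ($V{\left(O,s \right)} = \frac{O - s}{6} = - \frac{s}{6} + \frac{O}{6}$)
$K{\left(U \right)} = \frac{5}{6} - \frac{U}{6}$ ($K{\left(U \right)} = - \frac{U}{6} + \frac{1}{6} \cdot 5 = - \frac{U}{6} + \frac{5}{6} = \frac{5}{6} - \frac{U}{6}$)
$r{\left(f,u \right)} = 5 + f u$ ($r{\left(f,u \right)} = f u + 5 = 5 + f u$)
$46 \cdot 41 r{\left(K{\left(-2 \right)},1 \right)} = 46 \cdot 41 \left(5 + \left(\frac{5}{6} - - \frac{1}{3}\right) 1\right) = 1886 \left(5 + \left(\frac{5}{6} + \frac{1}{3}\right) 1\right) = 1886 \left(5 + \frac{7}{6} \cdot 1\right) = 1886 \left(5 + \frac{7}{6}\right) = 1886 \cdot \frac{37}{6} = \frac{34891}{3}$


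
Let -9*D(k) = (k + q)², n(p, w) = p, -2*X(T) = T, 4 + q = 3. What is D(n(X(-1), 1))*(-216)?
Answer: 6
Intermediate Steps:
q = -1 (q = -4 + 3 = -1)
X(T) = -T/2
D(k) = -(-1 + k)²/9 (D(k) = -(k - 1)²/9 = -(-1 + k)²/9)
D(n(X(-1), 1))*(-216) = -(-1 - ½*(-1))²/9*(-216) = -(-1 + ½)²/9*(-216) = -(-½)²/9*(-216) = -⅑*¼*(-216) = -1/36*(-216) = 6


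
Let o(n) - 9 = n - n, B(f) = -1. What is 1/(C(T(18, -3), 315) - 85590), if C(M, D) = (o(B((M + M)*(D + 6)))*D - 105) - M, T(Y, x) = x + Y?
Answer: -1/82875 ≈ -1.2066e-5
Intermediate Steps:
T(Y, x) = Y + x
o(n) = 9 (o(n) = 9 + (n - n) = 9 + 0 = 9)
C(M, D) = -105 - M + 9*D (C(M, D) = (9*D - 105) - M = (-105 + 9*D) - M = -105 - M + 9*D)
1/(C(T(18, -3), 315) - 85590) = 1/((-105 - (18 - 3) + 9*315) - 85590) = 1/((-105 - 1*15 + 2835) - 85590) = 1/((-105 - 15 + 2835) - 85590) = 1/(2715 - 85590) = 1/(-82875) = -1/82875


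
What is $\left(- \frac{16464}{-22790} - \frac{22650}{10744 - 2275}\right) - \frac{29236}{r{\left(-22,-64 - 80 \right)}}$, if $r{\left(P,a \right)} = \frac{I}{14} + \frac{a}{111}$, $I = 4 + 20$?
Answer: $- \frac{20298959178371}{289512765} \approx -70114.0$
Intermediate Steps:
$I = 24$
$r{\left(P,a \right)} = \frac{12}{7} + \frac{a}{111}$ ($r{\left(P,a \right)} = \frac{24}{14} + \frac{a}{111} = 24 \cdot \frac{1}{14} + a \frac{1}{111} = \frac{12}{7} + \frac{a}{111}$)
$\left(- \frac{16464}{-22790} - \frac{22650}{10744 - 2275}\right) - \frac{29236}{r{\left(-22,-64 - 80 \right)}} = \left(- \frac{16464}{-22790} - \frac{22650}{10744 - 2275}\right) - \frac{29236}{\frac{12}{7} + \frac{-64 - 80}{111}} = \left(\left(-16464\right) \left(- \frac{1}{22790}\right) - \frac{22650}{8469}\right) - \frac{29236}{\frac{12}{7} + \frac{1}{111} \left(-144\right)} = \left(\frac{8232}{11395} - \frac{7550}{2823}\right) - \frac{29236}{\frac{12}{7} - \frac{48}{37}} = \left(\frac{8232}{11395} - \frac{7550}{2823}\right) - \frac{29236}{\frac{108}{259}} = - \frac{62793314}{32168085} - 29236 \cdot \frac{259}{108} = - \frac{62793314}{32168085} - \frac{1893031}{27} = - \frac{20298959178371}{289512765}$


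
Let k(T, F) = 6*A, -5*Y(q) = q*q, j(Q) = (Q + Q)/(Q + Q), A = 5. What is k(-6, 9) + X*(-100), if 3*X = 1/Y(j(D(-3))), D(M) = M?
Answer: 590/3 ≈ 196.67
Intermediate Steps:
j(Q) = 1 (j(Q) = (2*Q)/((2*Q)) = (2*Q)*(1/(2*Q)) = 1)
Y(q) = -q²/5 (Y(q) = -q*q/5 = -q²/5)
X = -5/3 (X = 1/(3*((-⅕*1²))) = 1/(3*((-⅕*1))) = 1/(3*(-⅕)) = (⅓)*(-5) = -5/3 ≈ -1.6667)
k(T, F) = 30 (k(T, F) = 6*5 = 30)
k(-6, 9) + X*(-100) = 30 - 5/3*(-100) = 30 + 500/3 = 590/3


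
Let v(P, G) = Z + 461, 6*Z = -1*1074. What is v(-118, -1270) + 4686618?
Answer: 4686900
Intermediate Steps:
Z = -179 (Z = (-1*1074)/6 = (1/6)*(-1074) = -179)
v(P, G) = 282 (v(P, G) = -179 + 461 = 282)
v(-118, -1270) + 4686618 = 282 + 4686618 = 4686900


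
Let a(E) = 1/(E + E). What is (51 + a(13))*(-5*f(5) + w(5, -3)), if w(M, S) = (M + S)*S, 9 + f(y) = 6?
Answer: 11943/26 ≈ 459.35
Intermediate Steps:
f(y) = -3 (f(y) = -9 + 6 = -3)
w(M, S) = S*(M + S)
a(E) = 1/(2*E)
(51 + a(13))*(-5*f(5) + w(5, -3)) = (51 + (½)/13)*(-5*(-3) - 3*(5 - 3)) = (51 + (½)*(1/13))*(15 - 3*2) = (51 + 1/26)*(15 - 6) = (1327/26)*9 = 11943/26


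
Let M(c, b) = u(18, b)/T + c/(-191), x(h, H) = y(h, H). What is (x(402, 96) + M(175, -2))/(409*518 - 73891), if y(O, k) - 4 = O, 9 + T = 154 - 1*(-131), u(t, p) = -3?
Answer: 7117941/2424426412 ≈ 0.0029359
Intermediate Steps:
T = 276 (T = -9 + (154 - 1*(-131)) = -9 + (154 + 131) = -9 + 285 = 276)
y(O, k) = 4 + O
x(h, H) = 4 + h
M(c, b) = -1/92 - c/191 (M(c, b) = -3/276 + c/(-191) = -3*1/276 + c*(-1/191) = -1/92 - c/191)
(x(402, 96) + M(175, -2))/(409*518 - 73891) = ((4 + 402) + (-1/92 - 1/191*175))/(409*518 - 73891) = (406 + (-1/92 - 175/191))/(211862 - 73891) = (406 - 16291/17572)/137971 = (7117941/17572)*(1/137971) = 7117941/2424426412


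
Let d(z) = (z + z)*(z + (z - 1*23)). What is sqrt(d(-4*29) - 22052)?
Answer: 2*sqrt(9277) ≈ 192.63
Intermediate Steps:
d(z) = 2*z*(-23 + 2*z) (d(z) = (2*z)*(z + (z - 23)) = (2*z)*(z + (-23 + z)) = (2*z)*(-23 + 2*z) = 2*z*(-23 + 2*z))
sqrt(d(-4*29) - 22052) = sqrt(2*(-4*29)*(-23 + 2*(-4*29)) - 22052) = sqrt(2*(-116)*(-23 + 2*(-116)) - 22052) = sqrt(2*(-116)*(-23 - 232) - 22052) = sqrt(2*(-116)*(-255) - 22052) = sqrt(59160 - 22052) = sqrt(37108) = 2*sqrt(9277)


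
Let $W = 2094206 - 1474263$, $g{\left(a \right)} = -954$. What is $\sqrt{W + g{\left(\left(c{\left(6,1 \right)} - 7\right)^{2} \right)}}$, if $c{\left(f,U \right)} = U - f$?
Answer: $\sqrt{618989} \approx 786.76$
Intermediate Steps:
$W = 619943$
$\sqrt{W + g{\left(\left(c{\left(6,1 \right)} - 7\right)^{2} \right)}} = \sqrt{619943 - 954} = \sqrt{618989}$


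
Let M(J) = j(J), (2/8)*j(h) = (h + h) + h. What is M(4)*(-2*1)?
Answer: -96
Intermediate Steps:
j(h) = 12*h (j(h) = 4*((h + h) + h) = 4*(2*h + h) = 4*(3*h) = 12*h)
M(J) = 12*J
M(4)*(-2*1) = (12*4)*(-2*1) = 48*(-2) = -96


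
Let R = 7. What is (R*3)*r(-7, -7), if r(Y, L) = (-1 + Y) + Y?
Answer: -315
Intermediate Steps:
r(Y, L) = -1 + 2*Y
(R*3)*r(-7, -7) = (7*3)*(-1 + 2*(-7)) = 21*(-1 - 14) = 21*(-15) = -315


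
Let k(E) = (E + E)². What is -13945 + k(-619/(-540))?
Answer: -1016207339/72900 ≈ -13940.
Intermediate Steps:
k(E) = 4*E² (k(E) = (2*E)² = 4*E²)
-13945 + k(-619/(-540)) = -13945 + 4*(-619/(-540))² = -13945 + 4*(-619*(-1/540))² = -13945 + 4*(619/540)² = -13945 + 4*(383161/291600) = -13945 + 383161/72900 = -1016207339/72900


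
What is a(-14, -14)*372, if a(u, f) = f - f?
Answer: 0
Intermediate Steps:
a(u, f) = 0
a(-14, -14)*372 = 0*372 = 0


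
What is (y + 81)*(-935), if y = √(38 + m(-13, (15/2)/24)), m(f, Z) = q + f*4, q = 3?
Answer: -75735 - 935*I*√11 ≈ -75735.0 - 3101.0*I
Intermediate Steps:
m(f, Z) = 3 + 4*f (m(f, Z) = 3 + f*4 = 3 + 4*f)
y = I*√11 (y = √(38 + (3 + 4*(-13))) = √(38 + (3 - 52)) = √(38 - 49) = √(-11) = I*√11 ≈ 3.3166*I)
(y + 81)*(-935) = (I*√11 + 81)*(-935) = (81 + I*√11)*(-935) = -75735 - 935*I*√11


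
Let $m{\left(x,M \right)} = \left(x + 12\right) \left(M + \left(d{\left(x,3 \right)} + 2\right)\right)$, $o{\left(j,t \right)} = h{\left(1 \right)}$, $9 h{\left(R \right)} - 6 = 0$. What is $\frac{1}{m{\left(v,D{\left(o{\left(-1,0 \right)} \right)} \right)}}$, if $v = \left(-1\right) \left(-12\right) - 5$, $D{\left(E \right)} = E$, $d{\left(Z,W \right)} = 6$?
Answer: $\frac{3}{494} \approx 0.0060729$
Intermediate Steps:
$h{\left(R \right)} = \frac{2}{3}$ ($h{\left(R \right)} = \frac{2}{3} + \frac{1}{9} \cdot 0 = \frac{2}{3} + 0 = \frac{2}{3}$)
$o{\left(j,t \right)} = \frac{2}{3}$
$v = 7$ ($v = 12 - 5 = 7$)
$m{\left(x,M \right)} = \left(8 + M\right) \left(12 + x\right)$ ($m{\left(x,M \right)} = \left(x + 12\right) \left(M + \left(6 + 2\right)\right) = \left(12 + x\right) \left(M + 8\right) = \left(12 + x\right) \left(8 + M\right) = \left(8 + M\right) \left(12 + x\right)$)
$\frac{1}{m{\left(v,D{\left(o{\left(-1,0 \right)} \right)} \right)}} = \frac{1}{96 + 8 \cdot 7 + 12 \cdot \frac{2}{3} + \frac{2}{3} \cdot 7} = \frac{1}{96 + 56 + 8 + \frac{14}{3}} = \frac{1}{\frac{494}{3}} = \frac{3}{494}$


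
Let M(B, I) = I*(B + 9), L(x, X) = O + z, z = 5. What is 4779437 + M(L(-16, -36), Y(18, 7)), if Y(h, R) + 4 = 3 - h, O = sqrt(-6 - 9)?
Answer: 4779171 - 19*I*sqrt(15) ≈ 4.7792e+6 - 73.587*I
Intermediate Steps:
O = I*sqrt(15) (O = sqrt(-15) = I*sqrt(15) ≈ 3.873*I)
Y(h, R) = -1 - h (Y(h, R) = -4 + (3 - h) = -1 - h)
L(x, X) = 5 + I*sqrt(15) (L(x, X) = I*sqrt(15) + 5 = 5 + I*sqrt(15))
M(B, I) = I*(9 + B)
4779437 + M(L(-16, -36), Y(18, 7)) = 4779437 + (-1 - 1*18)*(9 + (5 + I*sqrt(15))) = 4779437 + (-1 - 18)*(14 + I*sqrt(15)) = 4779437 - 19*(14 + I*sqrt(15)) = 4779437 + (-266 - 19*I*sqrt(15)) = 4779171 - 19*I*sqrt(15)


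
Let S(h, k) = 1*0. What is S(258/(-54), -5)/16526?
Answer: 0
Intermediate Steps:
S(h, k) = 0
S(258/(-54), -5)/16526 = 0/16526 = 0*(1/16526) = 0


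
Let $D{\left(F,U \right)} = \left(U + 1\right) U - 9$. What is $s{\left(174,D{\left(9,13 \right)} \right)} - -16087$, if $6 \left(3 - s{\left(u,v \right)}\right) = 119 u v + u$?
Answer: $-580962$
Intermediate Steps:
$D{\left(F,U \right)} = -9 + U \left(1 + U\right)$ ($D{\left(F,U \right)} = \left(1 + U\right) U - 9 = U \left(1 + U\right) - 9 = -9 + U \left(1 + U\right)$)
$s{\left(u,v \right)} = 3 - \frac{u}{6} - \frac{119 u v}{6}$ ($s{\left(u,v \right)} = 3 - \frac{119 u v + u}{6} = 3 - \frac{u + 119 u v}{6} = 3 - \left(\frac{u}{6} + \frac{119 u v}{6}\right) = 3 - \frac{u}{6} - \frac{119 u v}{6}$)
$s{\left(174,D{\left(9,13 \right)} \right)} - -16087 = \left(3 - 29 - 3451 \left(-9 + 13 + 13^{2}\right)\right) - -16087 = \left(3 - 29 - 3451 \left(-9 + 13 + 169\right)\right) + 16087 = \left(3 - 29 - 3451 \cdot 173\right) + 16087 = \left(3 - 29 - 597023\right) + 16087 = -597049 + 16087 = -580962$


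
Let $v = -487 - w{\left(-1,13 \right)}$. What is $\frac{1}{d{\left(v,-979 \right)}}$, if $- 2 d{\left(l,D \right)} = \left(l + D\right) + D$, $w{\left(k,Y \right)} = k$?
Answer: $\frac{1}{1222} \approx 0.00081833$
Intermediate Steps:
$v = -486$ ($v = -487 - -1 = -487 + 1 = -486$)
$d{\left(l,D \right)} = - D - \frac{l}{2}$ ($d{\left(l,D \right)} = - \frac{\left(l + D\right) + D}{2} = - \frac{\left(D + l\right) + D}{2} = - \frac{l + 2 D}{2} = - D - \frac{l}{2}$)
$\frac{1}{d{\left(v,-979 \right)}} = \frac{1}{\left(-1\right) \left(-979\right) - -243} = \frac{1}{979 + 243} = \frac{1}{1222}$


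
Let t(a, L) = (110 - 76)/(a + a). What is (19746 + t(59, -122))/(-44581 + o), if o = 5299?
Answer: -1165031/2317638 ≈ -0.50268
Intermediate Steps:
t(a, L) = 17/a (t(a, L) = 34/((2*a)) = 34*(1/(2*a)) = 17/a)
(19746 + t(59, -122))/(-44581 + o) = (19746 + 17/59)/(-44581 + 5299) = (19746 + 17*(1/59))/(-39282) = (19746 + 17/59)*(-1/39282) = (1165031/59)*(-1/39282) = -1165031/2317638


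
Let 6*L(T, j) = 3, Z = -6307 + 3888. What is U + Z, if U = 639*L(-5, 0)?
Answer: -4199/2 ≈ -2099.5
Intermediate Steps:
Z = -2419
L(T, j) = ½ (L(T, j) = (⅙)*3 = ½)
U = 639/2 (U = 639*(½) = 639/2 ≈ 319.50)
U + Z = 639/2 - 2419 = -4199/2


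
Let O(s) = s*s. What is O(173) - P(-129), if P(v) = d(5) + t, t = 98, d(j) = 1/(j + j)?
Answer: 298309/10 ≈ 29831.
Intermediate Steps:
d(j) = 1/(2*j)
P(v) = 981/10 (P(v) = (1/2)/5 + 98 = (1/2)*(1/5) + 98 = 1/10 + 98 = 981/10)
O(s) = s**2
O(173) - P(-129) = 173**2 - 1*981/10 = 29929 - 981/10 = 298309/10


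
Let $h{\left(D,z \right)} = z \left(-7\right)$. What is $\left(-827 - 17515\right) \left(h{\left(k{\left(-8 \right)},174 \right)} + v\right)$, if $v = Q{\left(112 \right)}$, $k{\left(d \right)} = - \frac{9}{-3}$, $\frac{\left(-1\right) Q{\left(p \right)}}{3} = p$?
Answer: $28503468$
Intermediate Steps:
$Q{\left(p \right)} = - 3 p$
$k{\left(d \right)} = 3$ ($k{\left(d \right)} = \left(-9\right) \left(- \frac{1}{3}\right) = 3$)
$v = -336$ ($v = \left(-3\right) 112 = -336$)
$h{\left(D,z \right)} = - 7 z$
$\left(-827 - 17515\right) \left(h{\left(k{\left(-8 \right)},174 \right)} + v\right) = \left(-827 - 17515\right) \left(\left(-7\right) 174 - 336\right) = \left(-827 - 17515\right) \left(-1218 - 336\right) = \left(-827 - 17515\right) \left(-1554\right) = \left(-18342\right) \left(-1554\right) = 28503468$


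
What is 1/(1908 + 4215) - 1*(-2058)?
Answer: 12601135/6123 ≈ 2058.0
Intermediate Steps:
1/(1908 + 4215) - 1*(-2058) = 1/6123 + 2058 = 12601135/6123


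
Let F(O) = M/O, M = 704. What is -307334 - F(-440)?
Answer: -1536662/5 ≈ -3.0733e+5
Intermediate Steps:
F(O) = 704/O
-307334 - F(-440) = -307334 - 704/(-440) = -307334 - 704*(-1)/440 = -307334 - 1*(-8/5) = -307334 + 8/5 = -1536662/5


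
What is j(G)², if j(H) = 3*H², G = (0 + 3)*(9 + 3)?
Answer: 15116544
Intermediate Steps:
G = 36 (G = 3*12 = 36)
j(G)² = (3*36²)² = (3*1296)² = 3888² = 15116544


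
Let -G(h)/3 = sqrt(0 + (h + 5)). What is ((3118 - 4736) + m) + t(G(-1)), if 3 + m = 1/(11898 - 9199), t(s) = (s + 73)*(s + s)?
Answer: -6545074/2699 ≈ -2425.0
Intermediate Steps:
G(h) = -3*sqrt(5 + h) (G(h) = -3*sqrt(0 + (h + 5)) = -3*sqrt(0 + (5 + h)) = -3*sqrt(5 + h))
t(s) = 2*s*(73 + s) (t(s) = (73 + s)*(2*s) = 2*s*(73 + s))
m = -8096/2699 (m = -3 + 1/(11898 - 9199) = -3 + 1/2699 = -8096/2699 ≈ -2.9996)
((3118 - 4736) + m) + t(G(-1)) = ((3118 - 4736) - 8096/2699) + 2*(-3*sqrt(5 - 1))*(73 - 3*sqrt(5 - 1)) = (-1618 - 8096/2699) + 2*(-3*sqrt(4))*(73 - 3*sqrt(4)) = -4375078/2699 + 2*(-3*2)*(73 - 3*2) = -4375078/2699 + 2*(-6)*(73 - 6) = -4375078/2699 + 2*(-6)*67 = -4375078/2699 - 804 = -6545074/2699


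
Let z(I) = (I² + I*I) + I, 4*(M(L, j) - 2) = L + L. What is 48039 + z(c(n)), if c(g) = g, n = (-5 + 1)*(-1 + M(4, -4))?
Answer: 48315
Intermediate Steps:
M(L, j) = 2 + L/2 (M(L, j) = 2 + (L + L)/4 = 2 + (2*L)/4 = 2 + L/2)
n = -12 (n = (-5 + 1)*(-1 + (2 + (½)*4)) = -4*(-1 + (2 + 2)) = -4*(-1 + 4) = -4*3 = -12)
z(I) = I + 2*I² (z(I) = (I² + I²) + I = 2*I² + I = I + 2*I²)
48039 + z(c(n)) = 48039 - 12*(1 + 2*(-12)) = 48039 - 12*(1 - 24) = 48039 - 12*(-23) = 48039 + 276 = 48315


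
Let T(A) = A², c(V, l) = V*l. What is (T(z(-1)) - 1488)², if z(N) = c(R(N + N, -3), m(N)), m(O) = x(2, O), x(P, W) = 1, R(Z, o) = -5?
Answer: 2140369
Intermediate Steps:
m(O) = 1
z(N) = -5 (z(N) = -5*1 = -5)
(T(z(-1)) - 1488)² = ((-5)² - 1488)² = (25 - 1488)² = (-1463)² = 2140369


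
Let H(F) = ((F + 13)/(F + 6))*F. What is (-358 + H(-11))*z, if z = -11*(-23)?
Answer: -447304/5 ≈ -89461.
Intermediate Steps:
z = 253
H(F) = F*(13 + F)/(6 + F) (H(F) = ((13 + F)/(6 + F))*F = F*(13 + F)/(6 + F))
(-358 + H(-11))*z = (-358 - 11*(13 - 11)/(6 - 11))*253 = (-358 - 11*2/(-5))*253 = (-358 - 11*(-⅕)*2)*253 = (-358 + 22/5)*253 = -1768/5*253 = -447304/5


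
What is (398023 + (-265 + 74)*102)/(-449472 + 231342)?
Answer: -378541/218130 ≈ -1.7354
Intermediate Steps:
(398023 + (-265 + 74)*102)/(-449472 + 231342) = (398023 - 191*102)/(-218130) = (398023 - 19482)*(-1/218130) = 378541*(-1/218130) = -378541/218130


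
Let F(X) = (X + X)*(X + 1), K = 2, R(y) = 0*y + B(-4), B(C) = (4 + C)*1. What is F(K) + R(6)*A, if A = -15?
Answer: 12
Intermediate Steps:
B(C) = 4 + C
R(y) = 0 (R(y) = 0*y + (4 - 4) = 0 + 0 = 0)
F(X) = 2*X*(1 + X) (F(X) = (2*X)*(1 + X) = 2*X*(1 + X))
F(K) + R(6)*A = 2*2*(1 + 2) + 0*(-15) = 2*2*3 + 0 = 12 + 0 = 12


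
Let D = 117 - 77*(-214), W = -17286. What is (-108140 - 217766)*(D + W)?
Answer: 225201046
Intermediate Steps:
D = 16595 (D = 117 + 16478 = 16595)
(-108140 - 217766)*(D + W) = (-108140 - 217766)*(16595 - 17286) = -325906*(-691) = 225201046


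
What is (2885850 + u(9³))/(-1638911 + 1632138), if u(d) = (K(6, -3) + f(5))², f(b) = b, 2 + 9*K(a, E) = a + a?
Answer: -233756875/548613 ≈ -426.09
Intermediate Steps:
K(a, E) = -2/9 + 2*a/9 (K(a, E) = -2/9 + (a + a)/9 = -2/9 + (2*a)/9 = -2/9 + 2*a/9)
u(d) = 3025/81 (u(d) = ((-2/9 + (2/9)*6) + 5)² = ((-2/9 + 4/3) + 5)² = (10/9 + 5)² = (55/9)² = 3025/81)
(2885850 + u(9³))/(-1638911 + 1632138) = (2885850 + 3025/81)/(-1638911 + 1632138) = (233756875/81)/(-6773) = (233756875/81)*(-1/6773) = -233756875/548613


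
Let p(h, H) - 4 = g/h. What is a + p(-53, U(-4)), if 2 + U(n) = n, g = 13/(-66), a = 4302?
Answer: 15062401/3498 ≈ 4306.0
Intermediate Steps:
g = -13/66 (g = 13*(-1/66) = -13/66 ≈ -0.19697)
U(n) = -2 + n
p(h, H) = 4 - 13/(66*h)
a + p(-53, U(-4)) = 4302 + (4 - 13/66/(-53)) = 4302 + (4 - 13/66*(-1/53)) = 4302 + (4 + 13/3498) = 4302 + 14005/3498 = 15062401/3498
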